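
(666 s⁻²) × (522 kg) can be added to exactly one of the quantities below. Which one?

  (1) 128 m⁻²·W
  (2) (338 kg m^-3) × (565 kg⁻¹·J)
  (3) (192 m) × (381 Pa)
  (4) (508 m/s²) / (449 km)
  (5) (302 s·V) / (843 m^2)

(3)

Reference: [s⁻²] · [kg] = kg·s⁻².
Each option:
  (1) W·m⁻² = J·s⁻¹·m⁻² = kg·s⁻³
  (2) [kg·m⁻³] · [m²·s⁻²] = kg·m⁻¹·s⁻²
  (3) [m] · [kg·m⁻¹·s⁻²] = kg·s⁻²  ← same
  (4) [m·s⁻²] / [m] = s⁻²
  (5) [kg·m²·s⁻²·A⁻¹] / [m²] = kg·s⁻²·A⁻¹
Only (3) matches kg·s⁻².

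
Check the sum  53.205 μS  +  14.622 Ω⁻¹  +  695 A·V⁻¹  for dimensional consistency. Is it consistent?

Yes

Reduce each to base SI dimensions:
  53.205 μS:  S = Ω⁻¹ = kg⁻¹·m⁻²·s³·A²
  14.622 Ω⁻¹:  Ω⁻¹ = (V·A⁻¹)⁻¹ = kg⁻¹·m⁻²·s³·A²
  695 A·V⁻¹:  A·V⁻¹ = A·(J·C⁻¹)⁻¹ = kg⁻¹·m⁻²·s³·A²
Every term reduces to kg⁻¹·m⁻²·s³·A².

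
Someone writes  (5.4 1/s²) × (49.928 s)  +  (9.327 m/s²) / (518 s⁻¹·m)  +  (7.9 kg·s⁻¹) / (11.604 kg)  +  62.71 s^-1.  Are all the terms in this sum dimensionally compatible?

Dimensions:
  (5.4 1/s²) × (49.928 s):  [s⁻²] · [s] = s⁻¹
  (9.327 m/s²) / (518 s⁻¹·m):  [m·s⁻²] / [m·s⁻¹] = s⁻¹
  (7.9 kg·s⁻¹) / (11.604 kg):  [kg·s⁻¹] / [kg] = s⁻¹
  62.71 s^-1:  s⁻¹
Every term reduces to s⁻¹.

Yes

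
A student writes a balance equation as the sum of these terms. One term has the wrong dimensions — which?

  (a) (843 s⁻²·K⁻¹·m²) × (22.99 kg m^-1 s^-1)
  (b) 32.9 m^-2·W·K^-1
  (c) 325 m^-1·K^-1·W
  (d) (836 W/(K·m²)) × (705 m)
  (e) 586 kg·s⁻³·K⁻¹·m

Work out the base dimensions of each:
  (a) [m²·s⁻²·K⁻¹] · [kg·m⁻¹·s⁻¹] = kg·m·s⁻³·K⁻¹
  (b) W·m⁻²·K⁻¹ = J·s⁻¹·m⁻²·K⁻¹ = kg·s⁻³·K⁻¹
  (c) W·m⁻¹·K⁻¹ = J·s⁻¹·m⁻¹·K⁻¹ = kg·m·s⁻³·K⁻¹
  (d) [kg·s⁻³·K⁻¹] · [m] = kg·m·s⁻³·K⁻¹
  (e) kg·m·s⁻³·K⁻¹
All reduce to kg·m·s⁻³·K⁻¹ except (b), which is kg·s⁻³·K⁻¹.

(b)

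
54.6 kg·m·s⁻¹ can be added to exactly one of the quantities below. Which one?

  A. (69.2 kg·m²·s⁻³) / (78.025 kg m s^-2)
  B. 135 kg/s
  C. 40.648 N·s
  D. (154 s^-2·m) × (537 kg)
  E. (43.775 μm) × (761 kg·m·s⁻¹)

Reference: kg·m·s⁻¹.
Each option:
  A. [kg·m²·s⁻³] / [kg·m·s⁻²] = m·s⁻¹
  B. kg·s⁻¹
  C. N·s = kg·m·s⁻²·s = kg·m·s⁻¹  ← same
  D. [m·s⁻²] · [kg] = kg·m·s⁻²
  E. [m] · [kg·m·s⁻¹] = kg·m²·s⁻¹
Only C. matches kg·m·s⁻¹.

C.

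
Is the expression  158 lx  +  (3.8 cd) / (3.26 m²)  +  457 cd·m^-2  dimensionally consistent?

Expand each in SI base units:
  158 lx:  lx = lm·m⁻² = m⁻²·cd
  (3.8 cd) / (3.26 m²):  [cd] / [m²] = m⁻²·cd
  457 cd·m^-2:  cd·m⁻² = m⁻²·cd
Every term reduces to m⁻²·cd.

Yes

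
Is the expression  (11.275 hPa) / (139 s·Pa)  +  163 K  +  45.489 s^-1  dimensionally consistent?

Work out the base dimensions of each:
  (11.275 hPa) / (139 s·Pa):  [kg·m⁻¹·s⁻²] / [kg·m⁻¹·s⁻¹] = s⁻¹
  163 K:  K
  45.489 s^-1:  s⁻¹
The terms do not share a single dimension (K vs s⁻¹).

No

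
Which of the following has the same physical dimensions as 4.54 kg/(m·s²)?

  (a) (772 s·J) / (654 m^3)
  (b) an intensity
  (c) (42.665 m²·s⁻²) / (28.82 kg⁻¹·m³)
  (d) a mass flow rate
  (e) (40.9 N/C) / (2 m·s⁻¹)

(c)

Reference: kg·m⁻¹·s⁻².
Each option:
  (a) [kg·m²·s⁻¹] / [m³] = kg·m⁻¹·s⁻¹
  (b) [intensity] = kg·s⁻³
  (c) [m²·s⁻²] / [kg⁻¹·m³] = kg·m⁻¹·s⁻²  ← same
  (d) [mass flow rate] = kg·s⁻¹
  (e) [kg·m·s⁻³·A⁻¹] / [m·s⁻¹] = kg·s⁻²·A⁻¹
Only (c) matches kg·m⁻¹·s⁻².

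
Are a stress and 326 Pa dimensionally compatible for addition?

Dimensions:
  a stress:  [stress] = kg·m⁻¹·s⁻²
  326 Pa:  Pa = N·m⁻² = kg·m⁻¹·s⁻²
Both are kg·m⁻¹·s⁻², so they have the same dimensions and can be added.

Yes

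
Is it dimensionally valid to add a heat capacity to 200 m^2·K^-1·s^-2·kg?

Yes

Work out the base dimensions of each:
  a heat capacity:  [heat capacity] = kg·m²·s⁻²·K⁻¹
  200 m^2·K^-1·s^-2·kg:  kg·m²·s⁻²·K⁻¹
Both are kg·m²·s⁻²·K⁻¹, so they have the same dimensions and can be added.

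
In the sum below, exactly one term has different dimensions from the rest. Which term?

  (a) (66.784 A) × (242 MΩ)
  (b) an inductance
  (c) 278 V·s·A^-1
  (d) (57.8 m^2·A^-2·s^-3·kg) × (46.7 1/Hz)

Reduce each to base SI dimensions:
  (a) [A] · [kg·m²·s⁻³·A⁻²] = kg·m²·s⁻³·A⁻¹
  (b) [inductance] = kg·m²·s⁻²·A⁻²
  (c) V·s·A⁻¹ = J·C⁻¹·s·A⁻¹ = kg·m²·s⁻²·A⁻²
  (d) [kg·m²·s⁻³·A⁻²] · [s] = kg·m²·s⁻²·A⁻²
All reduce to kg·m²·s⁻²·A⁻² except (a), which is kg·m²·s⁻³·A⁻¹.

(a)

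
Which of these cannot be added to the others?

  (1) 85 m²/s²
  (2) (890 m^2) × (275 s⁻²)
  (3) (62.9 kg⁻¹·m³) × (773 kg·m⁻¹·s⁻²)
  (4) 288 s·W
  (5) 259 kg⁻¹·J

(4)

Expand each in SI base units:
  (1) m²·s⁻²
  (2) [m²] · [s⁻²] = m²·s⁻²
  (3) [kg⁻¹·m³] · [kg·m⁻¹·s⁻²] = m²·s⁻²
  (4) W·s = J·s⁻¹·s = kg·m²·s⁻²
  (5) J·kg⁻¹ = N·m·kg⁻¹ = m²·s⁻²
All reduce to m²·s⁻² except (4), which is kg·m²·s⁻².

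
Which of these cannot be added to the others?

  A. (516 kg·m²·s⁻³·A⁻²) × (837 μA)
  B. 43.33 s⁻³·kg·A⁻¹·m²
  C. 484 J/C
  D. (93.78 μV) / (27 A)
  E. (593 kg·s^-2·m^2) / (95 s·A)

In SI base units:
  A. [kg·m²·s⁻³·A⁻²] · [A] = kg·m²·s⁻³·A⁻¹
  B. kg·m²·s⁻³·A⁻¹
  C. J·C⁻¹ = N·m·(s·A)⁻¹ = kg·m²·s⁻³·A⁻¹
  D. [kg·m²·s⁻³·A⁻¹] / [A] = kg·m²·s⁻³·A⁻²
  E. [kg·m²·s⁻²] / [s·A] = kg·m²·s⁻³·A⁻¹
All reduce to kg·m²·s⁻³·A⁻¹ except D., which is kg·m²·s⁻³·A⁻².

D.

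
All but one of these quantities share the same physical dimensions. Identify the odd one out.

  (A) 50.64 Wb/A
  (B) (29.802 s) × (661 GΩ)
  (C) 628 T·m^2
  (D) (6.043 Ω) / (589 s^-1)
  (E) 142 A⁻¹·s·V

Reduce each to base SI dimensions:
  (A) Wb·A⁻¹ = V·s·A⁻¹ = kg·m²·s⁻²·A⁻²
  (B) [s] · [kg·m²·s⁻³·A⁻²] = kg·m²·s⁻²·A⁻²
  (C) T·m² = Wb·m⁻²·m² = kg·m²·s⁻²·A⁻¹
  (D) [kg·m²·s⁻³·A⁻²] / [s⁻¹] = kg·m²·s⁻²·A⁻²
  (E) V·s·A⁻¹ = J·C⁻¹·s·A⁻¹ = kg·m²·s⁻²·A⁻²
All reduce to kg·m²·s⁻²·A⁻² except (C), which is kg·m²·s⁻²·A⁻¹.

(C)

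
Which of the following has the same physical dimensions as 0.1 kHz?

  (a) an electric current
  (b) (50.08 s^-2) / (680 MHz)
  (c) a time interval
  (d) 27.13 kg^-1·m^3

(b)

Reference: Hz = s⁻¹.
Each option:
  (a) [electric current] = A
  (b) [s⁻²] / [s⁻¹] = s⁻¹  ← same
  (c) [time interval] = s
  (d) m³·kg⁻¹ = kg⁻¹·m³
Only (b) matches s⁻¹.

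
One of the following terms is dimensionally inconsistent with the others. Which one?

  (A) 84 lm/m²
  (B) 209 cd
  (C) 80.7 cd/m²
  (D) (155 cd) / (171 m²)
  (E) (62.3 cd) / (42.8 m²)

(B)

Expand each in SI base units:
  (A) lm·m⁻² = cd·m⁻² = m⁻²·cd
  (B) cd
  (C) cd·m⁻² = m⁻²·cd
  (D) [cd] / [m²] = m⁻²·cd
  (E) [cd] / [m²] = m⁻²·cd
All reduce to m⁻²·cd except (B), which is cd.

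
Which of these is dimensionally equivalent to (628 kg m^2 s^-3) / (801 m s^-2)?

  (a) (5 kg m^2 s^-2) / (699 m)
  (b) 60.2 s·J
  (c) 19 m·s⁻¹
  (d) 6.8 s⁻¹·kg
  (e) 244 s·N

Reference: [kg·m²·s⁻³] / [m·s⁻²] = kg·m·s⁻¹.
Each option:
  (a) [kg·m²·s⁻²] / [m] = kg·m·s⁻²
  (b) J·s = N·m·s = kg·m²·s⁻¹
  (c) m·s⁻¹
  (d) kg·s⁻¹
  (e) N·s = kg·m·s⁻²·s = kg·m·s⁻¹  ← same
Only (e) matches kg·m·s⁻¹.

(e)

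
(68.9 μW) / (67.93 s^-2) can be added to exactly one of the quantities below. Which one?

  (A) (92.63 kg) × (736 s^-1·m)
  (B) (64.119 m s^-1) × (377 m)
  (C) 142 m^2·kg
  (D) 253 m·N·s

(D)

Reference: [kg·m²·s⁻³] / [s⁻²] = kg·m²·s⁻¹.
Each option:
  (A) [kg] · [m·s⁻¹] = kg·m·s⁻¹
  (B) [m·s⁻¹] · [m] = m²·s⁻¹
  (C) kg·m²
  (D) N·m·s = kg·m·s⁻²·m·s = kg·m²·s⁻¹  ← same
Only (D) matches kg·m²·s⁻¹.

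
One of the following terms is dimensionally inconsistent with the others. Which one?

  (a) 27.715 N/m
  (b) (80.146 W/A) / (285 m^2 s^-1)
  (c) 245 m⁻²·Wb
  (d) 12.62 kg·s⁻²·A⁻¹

Work out the base dimensions of each:
  (a) N·m⁻¹ = kg·m·s⁻²·m⁻¹ = kg·s⁻²
  (b) [kg·m²·s⁻³·A⁻¹] / [m²·s⁻¹] = kg·s⁻²·A⁻¹
  (c) Wb·m⁻² = V·s·m⁻² = kg·s⁻²·A⁻¹
  (d) kg·s⁻²·A⁻¹
All reduce to kg·s⁻²·A⁻¹ except (a), which is kg·s⁻².

(a)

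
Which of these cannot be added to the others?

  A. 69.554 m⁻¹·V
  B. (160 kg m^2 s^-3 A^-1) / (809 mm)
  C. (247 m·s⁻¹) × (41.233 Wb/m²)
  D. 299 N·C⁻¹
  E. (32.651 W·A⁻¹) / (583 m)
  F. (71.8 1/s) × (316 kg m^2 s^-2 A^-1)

F.

Reduce each to base SI dimensions:
  A. V·m⁻¹ = J·C⁻¹·m⁻¹ = kg·m·s⁻³·A⁻¹
  B. [kg·m²·s⁻³·A⁻¹] / [m] = kg·m·s⁻³·A⁻¹
  C. [m·s⁻¹] · [kg·s⁻²·A⁻¹] = kg·m·s⁻³·A⁻¹
  D. N·C⁻¹ = kg·m·s⁻²·(s·A)⁻¹ = kg·m·s⁻³·A⁻¹
  E. [kg·m²·s⁻³·A⁻¹] / [m] = kg·m·s⁻³·A⁻¹
  F. [s⁻¹] · [kg·m²·s⁻²·A⁻¹] = kg·m²·s⁻³·A⁻¹
All reduce to kg·m·s⁻³·A⁻¹ except F., which is kg·m²·s⁻³·A⁻¹.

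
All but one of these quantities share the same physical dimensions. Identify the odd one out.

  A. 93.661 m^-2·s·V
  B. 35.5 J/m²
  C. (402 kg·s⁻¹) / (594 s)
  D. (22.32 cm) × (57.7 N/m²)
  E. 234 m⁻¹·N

A.

Expand each in SI base units:
  A. V·s·m⁻² = J·C⁻¹·s·m⁻² = kg·s⁻²·A⁻¹
  B. J·m⁻² = N·m·m⁻² = kg·s⁻²
  C. [kg·s⁻¹] / [s] = kg·s⁻²
  D. [m] · [kg·m⁻¹·s⁻²] = kg·s⁻²
  E. N·m⁻¹ = kg·m·s⁻²·m⁻¹ = kg·s⁻²
All reduce to kg·s⁻² except A., which is kg·s⁻²·A⁻¹.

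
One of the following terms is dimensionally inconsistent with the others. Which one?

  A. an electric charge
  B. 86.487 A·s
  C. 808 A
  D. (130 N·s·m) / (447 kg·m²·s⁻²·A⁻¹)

C.

Expand each in SI base units:
  A. [electric charge] = s·A
  B. A·s = s·A
  C. A
  D. [kg·m²·s⁻¹] / [kg·m²·s⁻²·A⁻¹] = s·A
All reduce to s·A except C., which is A.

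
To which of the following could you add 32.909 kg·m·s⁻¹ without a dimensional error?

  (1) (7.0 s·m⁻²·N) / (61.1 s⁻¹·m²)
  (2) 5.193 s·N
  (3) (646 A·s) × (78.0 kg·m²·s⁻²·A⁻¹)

Reference: kg·m·s⁻¹.
Each option:
  (1) [kg·m⁻¹·s⁻¹] / [m²·s⁻¹] = kg·m⁻³
  (2) N·s = kg·m·s⁻²·s = kg·m·s⁻¹  ← same
  (3) [s·A] · [kg·m²·s⁻²·A⁻¹] = kg·m²·s⁻¹
Only (2) matches kg·m·s⁻¹.

(2)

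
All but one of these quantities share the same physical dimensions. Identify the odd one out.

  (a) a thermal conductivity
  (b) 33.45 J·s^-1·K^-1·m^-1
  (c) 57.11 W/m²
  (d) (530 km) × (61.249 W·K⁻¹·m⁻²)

(c)

Work out the base dimensions of each:
  (a) [thermal conductivity] = kg·m·s⁻³·K⁻¹
  (b) J·s⁻¹·m⁻¹·K⁻¹ = N·m·s⁻¹·m⁻¹·K⁻¹ = kg·m·s⁻³·K⁻¹
  (c) W·m⁻² = J·s⁻¹·m⁻² = kg·s⁻³
  (d) [m] · [kg·s⁻³·K⁻¹] = kg·m·s⁻³·K⁻¹
All reduce to kg·m·s⁻³·K⁻¹ except (c), which is kg·s⁻³.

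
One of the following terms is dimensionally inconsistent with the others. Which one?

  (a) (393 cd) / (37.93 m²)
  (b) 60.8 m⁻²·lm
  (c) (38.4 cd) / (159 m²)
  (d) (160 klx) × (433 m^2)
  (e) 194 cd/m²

In SI base units:
  (a) [cd] / [m²] = m⁻²·cd
  (b) lm·m⁻² = cd·m⁻² = m⁻²·cd
  (c) [cd] / [m²] = m⁻²·cd
  (d) [m⁻²·cd] · [m²] = cd
  (e) cd·m⁻² = m⁻²·cd
All reduce to m⁻²·cd except (d), which is cd.

(d)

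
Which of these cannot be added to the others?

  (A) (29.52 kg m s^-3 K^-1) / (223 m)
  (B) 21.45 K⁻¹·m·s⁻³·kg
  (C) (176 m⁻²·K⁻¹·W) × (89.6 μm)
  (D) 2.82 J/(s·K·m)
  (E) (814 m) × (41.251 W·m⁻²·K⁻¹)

(A)

Dimensions:
  (A) [kg·m·s⁻³·K⁻¹] / [m] = kg·s⁻³·K⁻¹
  (B) kg·m·s⁻³·K⁻¹
  (C) [kg·s⁻³·K⁻¹] · [m] = kg·m·s⁻³·K⁻¹
  (D) J·s⁻¹·m⁻¹·K⁻¹ = N·m·s⁻¹·m⁻¹·K⁻¹ = kg·m·s⁻³·K⁻¹
  (E) [m] · [kg·s⁻³·K⁻¹] = kg·m·s⁻³·K⁻¹
All reduce to kg·m·s⁻³·K⁻¹ except (A), which is kg·s⁻³·K⁻¹.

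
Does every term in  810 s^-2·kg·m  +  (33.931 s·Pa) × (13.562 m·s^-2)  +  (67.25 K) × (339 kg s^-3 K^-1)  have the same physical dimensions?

Reduce each to base SI dimensions:
  810 s^-2·kg·m:  kg·m·s⁻²
  (33.931 s·Pa) × (13.562 m·s^-2):  [kg·m⁻¹·s⁻¹] · [m·s⁻²] = kg·s⁻³
  (67.25 K) × (339 kg s^-3 K^-1):  [K] · [kg·s⁻³·K⁻¹] = kg·s⁻³
The terms do not share a single dimension (kg·m·s⁻² vs kg·s⁻³).

No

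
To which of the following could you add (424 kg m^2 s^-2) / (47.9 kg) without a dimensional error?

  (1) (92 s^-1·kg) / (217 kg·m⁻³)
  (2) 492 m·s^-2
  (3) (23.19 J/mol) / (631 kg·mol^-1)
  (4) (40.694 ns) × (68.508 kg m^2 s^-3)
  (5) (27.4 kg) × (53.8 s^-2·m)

Reference: [kg·m²·s⁻²] / [kg] = m²·s⁻².
Each option:
  (1) [kg·s⁻¹] / [kg·m⁻³] = m³·s⁻¹
  (2) m·s⁻²
  (3) [kg·m²·s⁻²·mol⁻¹] / [kg·mol⁻¹] = m²·s⁻²  ← same
  (4) [s] · [kg·m²·s⁻³] = kg·m²·s⁻²
  (5) [kg] · [m·s⁻²] = kg·m·s⁻²
Only (3) matches m²·s⁻².

(3)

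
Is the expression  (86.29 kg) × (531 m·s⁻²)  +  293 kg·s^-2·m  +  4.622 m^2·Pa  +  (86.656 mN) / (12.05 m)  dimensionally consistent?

Dimensions:
  (86.29 kg) × (531 m·s⁻²):  [kg] · [m·s⁻²] = kg·m·s⁻²
  293 kg·s^-2·m:  kg·m·s⁻²
  4.622 m^2·Pa:  Pa·m² = N·m⁻²·m² = kg·m·s⁻²
  (86.656 mN) / (12.05 m):  [kg·m·s⁻²] / [m] = kg·s⁻²
The terms do not share a single dimension (kg·m·s⁻² vs kg·s⁻²).

No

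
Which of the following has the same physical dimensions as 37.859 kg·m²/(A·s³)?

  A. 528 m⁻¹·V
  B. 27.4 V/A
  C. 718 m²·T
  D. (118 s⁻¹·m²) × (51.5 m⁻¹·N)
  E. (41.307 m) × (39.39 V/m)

E.

Reference: kg·m²·s⁻³·A⁻¹.
Each option:
  A. V·m⁻¹ = J·C⁻¹·m⁻¹ = kg·m·s⁻³·A⁻¹
  B. V·A⁻¹ = J·C⁻¹·A⁻¹ = kg·m²·s⁻³·A⁻²
  C. T·m² = Wb·m⁻²·m² = kg·m²·s⁻²·A⁻¹
  D. [m²·s⁻¹] · [kg·s⁻²] = kg·m²·s⁻³
  E. [m] · [kg·m·s⁻³·A⁻¹] = kg·m²·s⁻³·A⁻¹  ← same
Only E. matches kg·m²·s⁻³·A⁻¹.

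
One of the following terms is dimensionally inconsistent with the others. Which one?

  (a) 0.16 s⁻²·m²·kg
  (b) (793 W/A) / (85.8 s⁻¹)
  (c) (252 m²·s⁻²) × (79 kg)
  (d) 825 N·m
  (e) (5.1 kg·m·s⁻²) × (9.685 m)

Expand each in SI base units:
  (a) kg·m²·s⁻²
  (b) [kg·m²·s⁻³·A⁻¹] / [s⁻¹] = kg·m²·s⁻²·A⁻¹
  (c) [m²·s⁻²] · [kg] = kg·m²·s⁻²
  (d) N·m = kg·m·s⁻²·m = kg·m²·s⁻²
  (e) [kg·m·s⁻²] · [m] = kg·m²·s⁻²
All reduce to kg·m²·s⁻² except (b), which is kg·m²·s⁻²·A⁻¹.

(b)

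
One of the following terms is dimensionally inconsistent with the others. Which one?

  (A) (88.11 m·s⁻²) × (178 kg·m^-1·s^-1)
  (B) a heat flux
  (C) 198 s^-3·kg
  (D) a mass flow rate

In SI base units:
  (A) [m·s⁻²] · [kg·m⁻¹·s⁻¹] = kg·s⁻³
  (B) [heat flux] = kg·s⁻³
  (C) kg·s⁻³
  (D) [mass flow rate] = kg·s⁻¹
All reduce to kg·s⁻³ except (D), which is kg·s⁻¹.

(D)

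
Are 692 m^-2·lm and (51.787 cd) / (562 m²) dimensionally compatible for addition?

Yes

Expand each in SI base units:
  692 m^-2·lm:  lm·m⁻² = cd·m⁻² = m⁻²·cd
  (51.787 cd) / (562 m²):  [cd] / [m²] = m⁻²·cd
Both are m⁻²·cd, so they have the same dimensions and can be added.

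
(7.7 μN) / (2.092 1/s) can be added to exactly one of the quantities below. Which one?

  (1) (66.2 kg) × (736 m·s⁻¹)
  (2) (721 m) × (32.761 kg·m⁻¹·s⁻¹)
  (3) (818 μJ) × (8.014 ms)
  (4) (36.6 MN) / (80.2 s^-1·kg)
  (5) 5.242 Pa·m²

(1)

Reference: [kg·m·s⁻²] / [s⁻¹] = kg·m·s⁻¹.
Each option:
  (1) [kg] · [m·s⁻¹] = kg·m·s⁻¹  ← same
  (2) [m] · [kg·m⁻¹·s⁻¹] = kg·s⁻¹
  (3) [kg·m²·s⁻²] · [s] = kg·m²·s⁻¹
  (4) [kg·m·s⁻²] / [kg·s⁻¹] = m·s⁻¹
  (5) Pa·m² = N·m⁻²·m² = kg·m·s⁻²
Only (1) matches kg·m·s⁻¹.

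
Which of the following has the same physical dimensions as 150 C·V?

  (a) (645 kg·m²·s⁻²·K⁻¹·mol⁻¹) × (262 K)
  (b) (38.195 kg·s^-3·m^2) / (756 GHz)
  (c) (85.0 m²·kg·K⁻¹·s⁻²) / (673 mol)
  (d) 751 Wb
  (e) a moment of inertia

(b)

Reference: C·V = s·A·J·C⁻¹ = kg·m²·s⁻².
Each option:
  (a) [kg·m²·s⁻²·K⁻¹·mol⁻¹] · [K] = kg·m²·s⁻²·mol⁻¹
  (b) [kg·m²·s⁻³] / [s⁻¹] = kg·m²·s⁻²  ← same
  (c) [kg·m²·s⁻²·K⁻¹] / [mol] = kg·m²·s⁻²·K⁻¹·mol⁻¹
  (d) Wb = V·s = kg·m²·s⁻²·A⁻¹
  (e) [moment of inertia] = kg·m²
Only (b) matches kg·m²·s⁻².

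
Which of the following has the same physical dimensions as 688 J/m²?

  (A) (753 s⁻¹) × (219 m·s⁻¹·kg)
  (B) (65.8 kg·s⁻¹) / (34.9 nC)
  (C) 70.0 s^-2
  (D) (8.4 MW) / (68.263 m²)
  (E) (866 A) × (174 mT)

Reference: J·m⁻² = N·m·m⁻² = kg·s⁻².
Each option:
  (A) [s⁻¹] · [kg·m·s⁻¹] = kg·m·s⁻²
  (B) [kg·s⁻¹] / [s·A] = kg·s⁻²·A⁻¹
  (C) s⁻²
  (D) [kg·m²·s⁻³] / [m²] = kg·s⁻³
  (E) [A] · [kg·s⁻²·A⁻¹] = kg·s⁻²  ← same
Only (E) matches kg·s⁻².

(E)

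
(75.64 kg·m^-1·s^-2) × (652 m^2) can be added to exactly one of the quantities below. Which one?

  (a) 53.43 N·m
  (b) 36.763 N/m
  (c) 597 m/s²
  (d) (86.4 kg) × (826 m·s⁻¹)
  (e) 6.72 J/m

(e)

Reference: [kg·m⁻¹·s⁻²] · [m²] = kg·m·s⁻².
Each option:
  (a) N·m = kg·m·s⁻²·m = kg·m²·s⁻²
  (b) N·m⁻¹ = kg·m·s⁻²·m⁻¹ = kg·s⁻²
  (c) m·s⁻²
  (d) [kg] · [m·s⁻¹] = kg·m·s⁻¹
  (e) J·m⁻¹ = N·m·m⁻¹ = kg·m·s⁻²  ← same
Only (e) matches kg·m·s⁻².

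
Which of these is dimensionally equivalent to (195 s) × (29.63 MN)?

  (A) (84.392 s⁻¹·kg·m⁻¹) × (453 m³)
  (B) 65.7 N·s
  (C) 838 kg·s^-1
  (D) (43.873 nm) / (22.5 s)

Reference: [s] · [kg·m·s⁻²] = kg·m·s⁻¹.
Each option:
  (A) [kg·m⁻¹·s⁻¹] · [m³] = kg·m²·s⁻¹
  (B) N·s = kg·m·s⁻²·s = kg·m·s⁻¹  ← same
  (C) kg·s⁻¹
  (D) [m] / [s] = m·s⁻¹
Only (B) matches kg·m·s⁻¹.

(B)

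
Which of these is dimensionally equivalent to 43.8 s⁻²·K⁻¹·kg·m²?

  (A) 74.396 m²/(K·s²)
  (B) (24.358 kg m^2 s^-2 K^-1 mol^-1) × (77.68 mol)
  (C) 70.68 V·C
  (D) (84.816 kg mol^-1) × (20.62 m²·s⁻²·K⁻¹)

(B)

Reference: kg·m²·s⁻²·K⁻¹.
Each option:
  (A) m²·s⁻²·K⁻¹
  (B) [kg·m²·s⁻²·K⁻¹·mol⁻¹] · [mol] = kg·m²·s⁻²·K⁻¹  ← same
  (C) C·V = s·A·J·C⁻¹ = kg·m²·s⁻²
  (D) [kg·mol⁻¹] · [m²·s⁻²·K⁻¹] = kg·m²·s⁻²·K⁻¹·mol⁻¹
Only (B) matches kg·m²·s⁻²·K⁻¹.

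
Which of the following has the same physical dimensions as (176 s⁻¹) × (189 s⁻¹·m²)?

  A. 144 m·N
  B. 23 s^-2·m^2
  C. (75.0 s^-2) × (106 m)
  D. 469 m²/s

Reference: [s⁻¹] · [m²·s⁻¹] = m²·s⁻².
Each option:
  A. N·m = kg·m·s⁻²·m = kg·m²·s⁻²
  B. m²·s⁻²  ← same
  C. [s⁻²] · [m] = m·s⁻²
  D. m²·s⁻¹
Only B. matches m²·s⁻².

B.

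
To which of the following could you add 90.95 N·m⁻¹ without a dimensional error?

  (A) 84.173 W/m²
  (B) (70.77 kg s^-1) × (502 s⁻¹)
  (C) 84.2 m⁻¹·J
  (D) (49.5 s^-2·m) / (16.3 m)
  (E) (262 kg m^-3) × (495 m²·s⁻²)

(B)

Reference: N·m⁻¹ = kg·m·s⁻²·m⁻¹ = kg·s⁻².
Each option:
  (A) W·m⁻² = J·s⁻¹·m⁻² = kg·s⁻³
  (B) [kg·s⁻¹] · [s⁻¹] = kg·s⁻²  ← same
  (C) J·m⁻¹ = N·m·m⁻¹ = kg·m·s⁻²
  (D) [m·s⁻²] / [m] = s⁻²
  (E) [kg·m⁻³] · [m²·s⁻²] = kg·m⁻¹·s⁻²
Only (B) matches kg·s⁻².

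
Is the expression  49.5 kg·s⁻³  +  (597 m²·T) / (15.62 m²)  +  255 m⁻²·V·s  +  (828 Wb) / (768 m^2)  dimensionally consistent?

No

Work out the base dimensions of each:
  49.5 kg·s⁻³:  kg·s⁻³
  (597 m²·T) / (15.62 m²):  [kg·m²·s⁻²·A⁻¹] / [m²] = kg·s⁻²·A⁻¹
  255 m⁻²·V·s:  V·s·m⁻² = J·C⁻¹·s·m⁻² = kg·s⁻²·A⁻¹
  (828 Wb) / (768 m^2):  [kg·m²·s⁻²·A⁻¹] / [m²] = kg·s⁻²·A⁻¹
The terms do not share a single dimension (kg·s⁻²·A⁻¹ vs kg·s⁻³).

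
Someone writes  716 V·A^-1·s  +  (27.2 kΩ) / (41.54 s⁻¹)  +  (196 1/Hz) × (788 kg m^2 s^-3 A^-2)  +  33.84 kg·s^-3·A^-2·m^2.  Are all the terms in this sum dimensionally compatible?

Dimensions:
  716 V·A^-1·s:  V·s·A⁻¹ = J·C⁻¹·s·A⁻¹ = kg·m²·s⁻²·A⁻²
  (27.2 kΩ) / (41.54 s⁻¹):  [kg·m²·s⁻³·A⁻²] / [s⁻¹] = kg·m²·s⁻²·A⁻²
  (196 1/Hz) × (788 kg m^2 s^-3 A^-2):  [s] · [kg·m²·s⁻³·A⁻²] = kg·m²·s⁻²·A⁻²
  33.84 kg·s^-3·A^-2·m^2:  kg·m²·s⁻³·A⁻²
The terms do not share a single dimension (kg·m²·s⁻²·A⁻² vs kg·m²·s⁻³·A⁻²).

No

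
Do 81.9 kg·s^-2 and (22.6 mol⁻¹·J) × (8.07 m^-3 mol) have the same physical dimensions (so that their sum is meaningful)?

No

In SI base units:
  81.9 kg·s^-2:  kg·s⁻²
  (22.6 mol⁻¹·J) × (8.07 m^-3 mol):  [kg·m²·s⁻²·mol⁻¹] · [m⁻³·mol] = kg·m⁻¹·s⁻²
kg·s⁻² ≠ kg·m⁻¹·s⁻², so they cannot be added.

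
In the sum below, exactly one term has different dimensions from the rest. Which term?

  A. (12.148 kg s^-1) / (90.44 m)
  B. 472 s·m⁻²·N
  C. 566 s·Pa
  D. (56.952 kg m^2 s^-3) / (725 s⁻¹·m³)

D.

Reduce each to base SI dimensions:
  A. [kg·s⁻¹] / [m] = kg·m⁻¹·s⁻¹
  B. N·s·m⁻² = kg·m·s⁻²·s·m⁻² = kg·m⁻¹·s⁻¹
  C. Pa·s = N·m⁻²·s = kg·m⁻¹·s⁻¹
  D. [kg·m²·s⁻³] / [m³·s⁻¹] = kg·m⁻¹·s⁻²
All reduce to kg·m⁻¹·s⁻¹ except D., which is kg·m⁻¹·s⁻².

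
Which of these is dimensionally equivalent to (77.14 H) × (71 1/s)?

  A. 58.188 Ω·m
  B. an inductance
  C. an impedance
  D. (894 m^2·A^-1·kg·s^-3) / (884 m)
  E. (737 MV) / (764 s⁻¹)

Reference: [kg·m²·s⁻²·A⁻²] · [s⁻¹] = kg·m²·s⁻³·A⁻².
Each option:
  A. Ω·m = V·A⁻¹·m = kg·m³·s⁻³·A⁻²
  B. [inductance] = kg·m²·s⁻²·A⁻²
  C. [impedance] = kg·m²·s⁻³·A⁻²  ← same
  D. [kg·m²·s⁻³·A⁻¹] / [m] = kg·m·s⁻³·A⁻¹
  E. [kg·m²·s⁻³·A⁻¹] / [s⁻¹] = kg·m²·s⁻²·A⁻¹
Only C. matches kg·m²·s⁻³·A⁻².

C.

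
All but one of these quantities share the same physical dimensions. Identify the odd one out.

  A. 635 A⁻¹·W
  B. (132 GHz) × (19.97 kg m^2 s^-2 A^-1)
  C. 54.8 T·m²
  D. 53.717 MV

In SI base units:
  A. W·A⁻¹ = J·s⁻¹·A⁻¹ = kg·m²·s⁻³·A⁻¹
  B. [s⁻¹] · [kg·m²·s⁻²·A⁻¹] = kg·m²·s⁻³·A⁻¹
  C. T·m² = Wb·m⁻²·m² = kg·m²·s⁻²·A⁻¹
  D. V = J·C⁻¹ = kg·m²·s⁻³·A⁻¹
All reduce to kg·m²·s⁻³·A⁻¹ except C., which is kg·m²·s⁻²·A⁻¹.

C.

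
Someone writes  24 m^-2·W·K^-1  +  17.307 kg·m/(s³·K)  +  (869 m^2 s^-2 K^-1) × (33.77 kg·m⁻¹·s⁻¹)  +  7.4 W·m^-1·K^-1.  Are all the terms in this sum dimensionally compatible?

No

In SI base units:
  24 m^-2·W·K^-1:  W·m⁻²·K⁻¹ = J·s⁻¹·m⁻²·K⁻¹ = kg·s⁻³·K⁻¹
  17.307 kg·m/(s³·K):  kg·m·s⁻³·K⁻¹
  (869 m^2 s^-2 K^-1) × (33.77 kg·m⁻¹·s⁻¹):  [m²·s⁻²·K⁻¹] · [kg·m⁻¹·s⁻¹] = kg·m·s⁻³·K⁻¹
  7.4 W·m^-1·K^-1:  W·m⁻¹·K⁻¹ = J·s⁻¹·m⁻¹·K⁻¹ = kg·m·s⁻³·K⁻¹
The terms do not share a single dimension (kg·m·s⁻³·K⁻¹ vs kg·s⁻³·K⁻¹).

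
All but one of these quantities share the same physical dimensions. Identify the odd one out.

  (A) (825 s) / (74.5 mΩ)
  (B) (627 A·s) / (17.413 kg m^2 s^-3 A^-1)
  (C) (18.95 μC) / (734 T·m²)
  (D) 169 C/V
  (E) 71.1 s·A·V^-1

(C)

Dimensions:
  (A) [s] / [kg·m²·s⁻³·A⁻²] = kg⁻¹·m⁻²·s⁴·A²
  (B) [s·A] / [kg·m²·s⁻³·A⁻¹] = kg⁻¹·m⁻²·s⁴·A²
  (C) [s·A] / [kg·m²·s⁻²·A⁻¹] = kg⁻¹·m⁻²·s³·A²
  (D) C·V⁻¹ = s·A·(J·C⁻¹)⁻¹ = kg⁻¹·m⁻²·s⁴·A²
  (E) A·s·V⁻¹ = A·s·(J·C⁻¹)⁻¹ = kg⁻¹·m⁻²·s⁴·A²
All reduce to kg⁻¹·m⁻²·s⁴·A² except (C), which is kg⁻¹·m⁻²·s³·A².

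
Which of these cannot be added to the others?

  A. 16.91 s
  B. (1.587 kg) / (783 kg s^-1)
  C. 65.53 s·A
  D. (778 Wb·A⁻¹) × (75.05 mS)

C.

Dimensions:
  A. s
  B. [kg] / [kg·s⁻¹] = s
  C. A·s = s·A
  D. [kg·m²·s⁻²·A⁻²] · [kg⁻¹·m⁻²·s³·A²] = s
All reduce to s except C., which is s·A.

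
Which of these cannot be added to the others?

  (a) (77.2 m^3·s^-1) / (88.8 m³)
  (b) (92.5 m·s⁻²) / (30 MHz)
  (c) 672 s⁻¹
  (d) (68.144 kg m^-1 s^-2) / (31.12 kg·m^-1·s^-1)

(b)

In SI base units:
  (a) [m³·s⁻¹] / [m³] = s⁻¹
  (b) [m·s⁻²] / [s⁻¹] = m·s⁻¹
  (c) s⁻¹
  (d) [kg·m⁻¹·s⁻²] / [kg·m⁻¹·s⁻¹] = s⁻¹
All reduce to s⁻¹ except (b), which is m·s⁻¹.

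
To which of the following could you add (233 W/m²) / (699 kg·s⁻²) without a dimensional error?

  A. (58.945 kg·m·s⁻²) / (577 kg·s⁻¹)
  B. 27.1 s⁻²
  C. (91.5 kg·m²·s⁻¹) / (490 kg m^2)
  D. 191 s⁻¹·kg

C.

Reference: [kg·s⁻³] / [kg·s⁻²] = s⁻¹.
Each option:
  A. [kg·m·s⁻²] / [kg·s⁻¹] = m·s⁻¹
  B. s⁻²
  C. [kg·m²·s⁻¹] / [kg·m²] = s⁻¹  ← same
  D. kg·s⁻¹
Only C. matches s⁻¹.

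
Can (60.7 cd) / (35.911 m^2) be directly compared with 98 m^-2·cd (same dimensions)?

Work out the base dimensions of each:
  (60.7 cd) / (35.911 m^2):  [cd] / [m²] = m⁻²·cd
  98 m^-2·cd:  cd·m⁻² = m⁻²·cd
Both are m⁻²·cd, so they have the same dimensions and can be added.

Yes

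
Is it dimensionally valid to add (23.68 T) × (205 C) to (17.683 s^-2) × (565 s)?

No

In SI base units:
  (23.68 T) × (205 C):  [kg·s⁻²·A⁻¹] · [s·A] = kg·s⁻¹
  (17.683 s^-2) × (565 s):  [s⁻²] · [s] = s⁻¹
kg·s⁻¹ ≠ s⁻¹, so they cannot be added.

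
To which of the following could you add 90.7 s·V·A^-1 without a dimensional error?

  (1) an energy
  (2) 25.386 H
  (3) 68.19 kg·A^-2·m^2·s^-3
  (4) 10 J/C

(2)

Reference: V·s·A⁻¹ = J·C⁻¹·s·A⁻¹ = kg·m²·s⁻²·A⁻².
Each option:
  (1) [energy] = kg·m²·s⁻²
  (2) H = V·s·A⁻¹ = kg·m²·s⁻²·A⁻²  ← same
  (3) kg·m²·s⁻³·A⁻²
  (4) J·C⁻¹ = N·m·(s·A)⁻¹ = kg·m²·s⁻³·A⁻¹
Only (2) matches kg·m²·s⁻²·A⁻².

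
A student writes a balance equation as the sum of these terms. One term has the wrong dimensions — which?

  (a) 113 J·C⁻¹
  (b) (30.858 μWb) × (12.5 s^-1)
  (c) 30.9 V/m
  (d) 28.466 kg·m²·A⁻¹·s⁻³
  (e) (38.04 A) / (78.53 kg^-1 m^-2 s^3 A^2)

Work out the base dimensions of each:
  (a) J·C⁻¹ = N·m·(s·A)⁻¹ = kg·m²·s⁻³·A⁻¹
  (b) [kg·m²·s⁻²·A⁻¹] · [s⁻¹] = kg·m²·s⁻³·A⁻¹
  (c) V·m⁻¹ = J·C⁻¹·m⁻¹ = kg·m·s⁻³·A⁻¹
  (d) kg·m²·s⁻³·A⁻¹
  (e) [A] / [kg⁻¹·m⁻²·s³·A²] = kg·m²·s⁻³·A⁻¹
All reduce to kg·m²·s⁻³·A⁻¹ except (c), which is kg·m·s⁻³·A⁻¹.

(c)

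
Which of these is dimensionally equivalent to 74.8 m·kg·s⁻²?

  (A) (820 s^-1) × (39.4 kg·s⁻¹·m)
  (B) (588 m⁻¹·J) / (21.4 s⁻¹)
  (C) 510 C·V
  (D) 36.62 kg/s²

Reference: kg·m·s⁻².
Each option:
  (A) [s⁻¹] · [kg·m·s⁻¹] = kg·m·s⁻²  ← same
  (B) [kg·m·s⁻²] / [s⁻¹] = kg·m·s⁻¹
  (C) C·V = s·A·J·C⁻¹ = kg·m²·s⁻²
  (D) kg·s⁻²
Only (A) matches kg·m·s⁻².

(A)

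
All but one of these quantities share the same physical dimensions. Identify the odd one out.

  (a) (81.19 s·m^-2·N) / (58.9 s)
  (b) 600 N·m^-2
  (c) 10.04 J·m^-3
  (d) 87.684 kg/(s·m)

Work out the base dimensions of each:
  (a) [kg·m⁻¹·s⁻¹] / [s] = kg·m⁻¹·s⁻²
  (b) N·m⁻² = kg·m·s⁻²·m⁻² = kg·m⁻¹·s⁻²
  (c) J·m⁻³ = N·m·m⁻³ = kg·m⁻¹·s⁻²
  (d) kg·m⁻¹·s⁻¹
All reduce to kg·m⁻¹·s⁻² except (d), which is kg·m⁻¹·s⁻¹.

(d)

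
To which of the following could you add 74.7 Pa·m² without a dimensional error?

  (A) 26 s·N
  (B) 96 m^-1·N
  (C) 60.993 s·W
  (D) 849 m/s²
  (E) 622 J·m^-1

(E)

Reference: Pa·m² = N·m⁻²·m² = kg·m·s⁻².
Each option:
  (A) N·s = kg·m·s⁻²·s = kg·m·s⁻¹
  (B) N·m⁻¹ = kg·m·s⁻²·m⁻¹ = kg·s⁻²
  (C) W·s = J·s⁻¹·s = kg·m²·s⁻²
  (D) m·s⁻²
  (E) J·m⁻¹ = N·m·m⁻¹ = kg·m·s⁻²  ← same
Only (E) matches kg·m·s⁻².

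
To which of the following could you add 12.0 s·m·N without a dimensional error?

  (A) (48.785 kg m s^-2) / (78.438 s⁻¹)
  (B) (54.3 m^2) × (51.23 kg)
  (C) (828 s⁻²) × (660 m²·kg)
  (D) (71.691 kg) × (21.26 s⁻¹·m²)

(D)

Reference: N·m·s = kg·m·s⁻²·m·s = kg·m²·s⁻¹.
Each option:
  (A) [kg·m·s⁻²] / [s⁻¹] = kg·m·s⁻¹
  (B) [m²] · [kg] = kg·m²
  (C) [s⁻²] · [kg·m²] = kg·m²·s⁻²
  (D) [kg] · [m²·s⁻¹] = kg·m²·s⁻¹  ← same
Only (D) matches kg·m²·s⁻¹.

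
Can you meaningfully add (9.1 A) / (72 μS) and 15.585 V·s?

Dimensions:
  (9.1 A) / (72 μS):  [A] / [kg⁻¹·m⁻²·s³·A²] = kg·m²·s⁻³·A⁻¹
  15.585 V·s:  V·s = J·C⁻¹·s = kg·m²·s⁻²·A⁻¹
kg·m²·s⁻³·A⁻¹ ≠ kg·m²·s⁻²·A⁻¹, so they cannot be added.

No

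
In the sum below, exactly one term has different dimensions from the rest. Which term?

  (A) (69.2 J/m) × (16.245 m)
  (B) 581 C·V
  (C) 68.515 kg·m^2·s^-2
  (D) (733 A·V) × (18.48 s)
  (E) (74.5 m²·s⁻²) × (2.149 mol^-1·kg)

Reduce each to base SI dimensions:
  (A) [kg·m·s⁻²] · [m] = kg·m²·s⁻²
  (B) C·V = s·A·J·C⁻¹ = kg·m²·s⁻²
  (C) kg·m²·s⁻²
  (D) [kg·m²·s⁻³] · [s] = kg·m²·s⁻²
  (E) [m²·s⁻²] · [kg·mol⁻¹] = kg·m²·s⁻²·mol⁻¹
All reduce to kg·m²·s⁻² except (E), which is kg·m²·s⁻²·mol⁻¹.

(E)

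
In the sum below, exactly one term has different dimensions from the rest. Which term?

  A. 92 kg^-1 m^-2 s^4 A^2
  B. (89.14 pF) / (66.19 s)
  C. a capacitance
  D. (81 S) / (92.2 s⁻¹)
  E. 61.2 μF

Expand each in SI base units:
  A. kg⁻¹·m⁻²·s⁴·A²
  B. [kg⁻¹·m⁻²·s⁴·A²] / [s] = kg⁻¹·m⁻²·s³·A²
  C. [capacitance] = kg⁻¹·m⁻²·s⁴·A²
  D. [kg⁻¹·m⁻²·s³·A²] / [s⁻¹] = kg⁻¹·m⁻²·s⁴·A²
  E. F = C·V⁻¹ = kg⁻¹·m⁻²·s⁴·A²
All reduce to kg⁻¹·m⁻²·s⁴·A² except B., which is kg⁻¹·m⁻²·s³·A².

B.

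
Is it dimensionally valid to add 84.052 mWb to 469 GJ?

In SI base units:
  84.052 mWb:  Wb = V·s = kg·m²·s⁻²·A⁻¹
  469 GJ:  J = N·m = kg·m²·s⁻²
kg·m²·s⁻²·A⁻¹ ≠ kg·m²·s⁻², so they cannot be added.

No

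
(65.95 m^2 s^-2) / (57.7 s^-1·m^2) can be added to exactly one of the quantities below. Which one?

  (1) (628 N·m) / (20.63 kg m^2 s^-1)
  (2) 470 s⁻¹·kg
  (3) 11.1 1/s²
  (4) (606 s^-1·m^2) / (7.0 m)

(1)

Reference: [m²·s⁻²] / [m²·s⁻¹] = s⁻¹.
Each option:
  (1) [kg·m²·s⁻²] / [kg·m²·s⁻¹] = s⁻¹  ← same
  (2) kg·s⁻¹
  (3) s⁻²
  (4) [m²·s⁻¹] / [m] = m·s⁻¹
Only (1) matches s⁻¹.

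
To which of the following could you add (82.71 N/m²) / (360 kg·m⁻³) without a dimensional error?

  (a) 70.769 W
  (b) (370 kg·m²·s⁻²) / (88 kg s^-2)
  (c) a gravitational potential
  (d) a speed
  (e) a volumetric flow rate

Reference: [kg·m⁻¹·s⁻²] / [kg·m⁻³] = m²·s⁻².
Each option:
  (a) W = J·s⁻¹ = kg·m²·s⁻³
  (b) [kg·m²·s⁻²] / [kg·s⁻²] = m²
  (c) [gravitational potential] = m²·s⁻²  ← same
  (d) [speed] = m·s⁻¹
  (e) [volumetric flow rate] = m³·s⁻¹
Only (c) matches m²·s⁻².

(c)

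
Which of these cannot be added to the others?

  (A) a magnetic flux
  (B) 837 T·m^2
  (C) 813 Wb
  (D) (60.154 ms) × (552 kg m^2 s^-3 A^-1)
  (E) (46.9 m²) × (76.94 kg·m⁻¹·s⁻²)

In SI base units:
  (A) [magnetic flux] = kg·m²·s⁻²·A⁻¹
  (B) T·m² = Wb·m⁻²·m² = kg·m²·s⁻²·A⁻¹
  (C) Wb = V·s = kg·m²·s⁻²·A⁻¹
  (D) [s] · [kg·m²·s⁻³·A⁻¹] = kg·m²·s⁻²·A⁻¹
  (E) [m²] · [kg·m⁻¹·s⁻²] = kg·m·s⁻²
All reduce to kg·m²·s⁻²·A⁻¹ except (E), which is kg·m·s⁻².

(E)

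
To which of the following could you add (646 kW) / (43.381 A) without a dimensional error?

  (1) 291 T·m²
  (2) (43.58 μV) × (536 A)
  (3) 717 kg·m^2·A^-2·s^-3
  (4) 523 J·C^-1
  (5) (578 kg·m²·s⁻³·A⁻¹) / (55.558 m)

Reference: [kg·m²·s⁻³] / [A] = kg·m²·s⁻³·A⁻¹.
Each option:
  (1) T·m² = Wb·m⁻²·m² = kg·m²·s⁻²·A⁻¹
  (2) [kg·m²·s⁻³·A⁻¹] · [A] = kg·m²·s⁻³
  (3) kg·m²·s⁻³·A⁻²
  (4) J·C⁻¹ = N·m·(s·A)⁻¹ = kg·m²·s⁻³·A⁻¹  ← same
  (5) [kg·m²·s⁻³·A⁻¹] / [m] = kg·m·s⁻³·A⁻¹
Only (4) matches kg·m²·s⁻³·A⁻¹.

(4)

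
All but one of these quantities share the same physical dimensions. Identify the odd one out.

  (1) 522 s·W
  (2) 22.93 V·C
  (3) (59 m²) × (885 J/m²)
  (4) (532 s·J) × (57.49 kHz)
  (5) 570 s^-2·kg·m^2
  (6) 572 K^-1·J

Reduce each to base SI dimensions:
  (1) W·s = J·s⁻¹·s = kg·m²·s⁻²
  (2) C·V = s·A·J·C⁻¹ = kg·m²·s⁻²
  (3) [m²] · [kg·s⁻²] = kg·m²·s⁻²
  (4) [kg·m²·s⁻¹] · [s⁻¹] = kg·m²·s⁻²
  (5) kg·m²·s⁻²
  (6) J·K⁻¹ = N·m·K⁻¹ = kg·m²·s⁻²·K⁻¹
All reduce to kg·m²·s⁻² except (6), which is kg·m²·s⁻²·K⁻¹.

(6)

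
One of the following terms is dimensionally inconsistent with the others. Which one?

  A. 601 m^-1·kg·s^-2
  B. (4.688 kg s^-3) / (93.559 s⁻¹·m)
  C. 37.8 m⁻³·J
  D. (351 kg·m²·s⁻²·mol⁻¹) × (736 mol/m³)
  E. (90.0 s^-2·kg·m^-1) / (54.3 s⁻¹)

Work out the base dimensions of each:
  A. kg·m⁻¹·s⁻²
  B. [kg·s⁻³] / [m·s⁻¹] = kg·m⁻¹·s⁻²
  C. J·m⁻³ = N·m·m⁻³ = kg·m⁻¹·s⁻²
  D. [kg·m²·s⁻²·mol⁻¹] · [m⁻³·mol] = kg·m⁻¹·s⁻²
  E. [kg·m⁻¹·s⁻²] / [s⁻¹] = kg·m⁻¹·s⁻¹
All reduce to kg·m⁻¹·s⁻² except E., which is kg·m⁻¹·s⁻¹.

E.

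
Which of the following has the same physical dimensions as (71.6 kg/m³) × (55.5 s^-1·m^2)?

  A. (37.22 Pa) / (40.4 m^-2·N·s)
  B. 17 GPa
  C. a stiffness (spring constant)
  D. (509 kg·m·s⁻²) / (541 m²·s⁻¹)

Reference: [kg·m⁻³] · [m²·s⁻¹] = kg·m⁻¹·s⁻¹.
Each option:
  A. [kg·m⁻¹·s⁻²] / [kg·m⁻¹·s⁻¹] = s⁻¹
  B. Pa = N·m⁻² = kg·m⁻¹·s⁻²
  C. [stiffness (spring constant)] = kg·s⁻²
  D. [kg·m·s⁻²] / [m²·s⁻¹] = kg·m⁻¹·s⁻¹  ← same
Only D. matches kg·m⁻¹·s⁻¹.

D.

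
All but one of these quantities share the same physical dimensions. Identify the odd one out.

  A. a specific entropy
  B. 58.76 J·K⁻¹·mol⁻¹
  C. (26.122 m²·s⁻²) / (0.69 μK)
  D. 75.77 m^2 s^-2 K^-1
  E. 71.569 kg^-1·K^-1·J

B.

Expand each in SI base units:
  A. [specific entropy] = m²·s⁻²·K⁻¹
  B. J·mol⁻¹·K⁻¹ = N·m·mol⁻¹·K⁻¹ = kg·m²·s⁻²·K⁻¹·mol⁻¹
  C. [m²·s⁻²] / [K] = m²·s⁻²·K⁻¹
  D. m²·s⁻²·K⁻¹
  E. J·kg⁻¹·K⁻¹ = N·m·kg⁻¹·K⁻¹ = m²·s⁻²·K⁻¹
All reduce to m²·s⁻²·K⁻¹ except B., which is kg·m²·s⁻²·K⁻¹·mol⁻¹.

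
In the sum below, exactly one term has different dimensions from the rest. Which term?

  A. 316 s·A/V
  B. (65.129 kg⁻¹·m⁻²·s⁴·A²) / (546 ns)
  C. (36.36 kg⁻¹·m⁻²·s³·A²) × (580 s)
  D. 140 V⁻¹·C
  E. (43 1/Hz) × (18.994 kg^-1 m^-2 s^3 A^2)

In SI base units:
  A. A·s·V⁻¹ = A·s·(J·C⁻¹)⁻¹ = kg⁻¹·m⁻²·s⁴·A²
  B. [kg⁻¹·m⁻²·s⁴·A²] / [s] = kg⁻¹·m⁻²·s³·A²
  C. [kg⁻¹·m⁻²·s³·A²] · [s] = kg⁻¹·m⁻²·s⁴·A²
  D. C·V⁻¹ = s·A·(J·C⁻¹)⁻¹ = kg⁻¹·m⁻²·s⁴·A²
  E. [s] · [kg⁻¹·m⁻²·s³·A²] = kg⁻¹·m⁻²·s⁴·A²
All reduce to kg⁻¹·m⁻²·s⁴·A² except B., which is kg⁻¹·m⁻²·s³·A².

B.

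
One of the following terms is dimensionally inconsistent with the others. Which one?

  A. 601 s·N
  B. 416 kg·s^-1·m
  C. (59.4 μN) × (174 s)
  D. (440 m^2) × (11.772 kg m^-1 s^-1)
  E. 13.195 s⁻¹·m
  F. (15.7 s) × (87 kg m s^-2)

E.

Work out the base dimensions of each:
  A. N·s = kg·m·s⁻²·s = kg·m·s⁻¹
  B. kg·m·s⁻¹
  C. [kg·m·s⁻²] · [s] = kg·m·s⁻¹
  D. [m²] · [kg·m⁻¹·s⁻¹] = kg·m·s⁻¹
  E. m·s⁻¹
  F. [s] · [kg·m·s⁻²] = kg·m·s⁻¹
All reduce to kg·m·s⁻¹ except E., which is m·s⁻¹.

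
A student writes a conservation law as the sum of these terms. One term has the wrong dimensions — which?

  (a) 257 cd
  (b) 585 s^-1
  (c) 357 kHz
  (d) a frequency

Work out the base dimensions of each:
  (a) cd
  (b) s⁻¹
  (c) Hz = s⁻¹
  (d) [frequency] = s⁻¹
All reduce to s⁻¹ except (a), which is cd.

(a)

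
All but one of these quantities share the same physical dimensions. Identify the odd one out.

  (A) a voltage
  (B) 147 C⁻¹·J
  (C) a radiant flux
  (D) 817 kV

Dimensions:
  (A) [voltage] = kg·m²·s⁻³·A⁻¹
  (B) J·C⁻¹ = N·m·(s·A)⁻¹ = kg·m²·s⁻³·A⁻¹
  (C) [radiant flux] = kg·m²·s⁻³
  (D) V = J·C⁻¹ = kg·m²·s⁻³·A⁻¹
All reduce to kg·m²·s⁻³·A⁻¹ except (C), which is kg·m²·s⁻³.

(C)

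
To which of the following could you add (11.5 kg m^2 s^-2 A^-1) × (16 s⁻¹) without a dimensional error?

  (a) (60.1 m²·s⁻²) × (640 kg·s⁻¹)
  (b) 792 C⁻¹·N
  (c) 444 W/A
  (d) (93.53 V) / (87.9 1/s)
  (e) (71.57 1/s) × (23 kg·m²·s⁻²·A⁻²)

Reference: [kg·m²·s⁻²·A⁻¹] · [s⁻¹] = kg·m²·s⁻³·A⁻¹.
Each option:
  (a) [m²·s⁻²] · [kg·s⁻¹] = kg·m²·s⁻³
  (b) N·C⁻¹ = kg·m·s⁻²·(s·A)⁻¹ = kg·m·s⁻³·A⁻¹
  (c) W·A⁻¹ = J·s⁻¹·A⁻¹ = kg·m²·s⁻³·A⁻¹  ← same
  (d) [kg·m²·s⁻³·A⁻¹] / [s⁻¹] = kg·m²·s⁻²·A⁻¹
  (e) [s⁻¹] · [kg·m²·s⁻²·A⁻²] = kg·m²·s⁻³·A⁻²
Only (c) matches kg·m²·s⁻³·A⁻¹.

(c)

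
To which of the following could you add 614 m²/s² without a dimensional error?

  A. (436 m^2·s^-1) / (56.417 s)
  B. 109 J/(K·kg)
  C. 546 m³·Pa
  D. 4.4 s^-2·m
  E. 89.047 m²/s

Reference: m²·s⁻².
Each option:
  A. [m²·s⁻¹] / [s] = m²·s⁻²  ← same
  B. J·kg⁻¹·K⁻¹ = N·m·kg⁻¹·K⁻¹ = m²·s⁻²·K⁻¹
  C. Pa·m³ = N·m⁻²·m³ = kg·m²·s⁻²
  D. m·s⁻²
  E. m²·s⁻¹
Only A. matches m²·s⁻².

A.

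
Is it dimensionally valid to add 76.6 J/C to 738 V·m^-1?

In SI base units:
  76.6 J/C:  J·C⁻¹ = N·m·(s·A)⁻¹ = kg·m²·s⁻³·A⁻¹
  738 V·m^-1:  V·m⁻¹ = J·C⁻¹·m⁻¹ = kg·m·s⁻³·A⁻¹
kg·m²·s⁻³·A⁻¹ ≠ kg·m·s⁻³·A⁻¹, so they cannot be added.

No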